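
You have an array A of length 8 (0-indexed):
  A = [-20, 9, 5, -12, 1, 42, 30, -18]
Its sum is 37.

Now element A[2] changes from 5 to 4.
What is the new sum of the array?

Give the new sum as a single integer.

Old value at index 2: 5
New value at index 2: 4
Delta = 4 - 5 = -1
New sum = old_sum + delta = 37 + (-1) = 36

Answer: 36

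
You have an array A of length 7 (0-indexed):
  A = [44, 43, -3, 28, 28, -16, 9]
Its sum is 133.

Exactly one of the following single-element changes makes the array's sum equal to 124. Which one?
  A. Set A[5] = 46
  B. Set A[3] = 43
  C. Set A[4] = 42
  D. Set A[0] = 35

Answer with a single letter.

Answer: D

Derivation:
Option A: A[5] -16->46, delta=62, new_sum=133+(62)=195
Option B: A[3] 28->43, delta=15, new_sum=133+(15)=148
Option C: A[4] 28->42, delta=14, new_sum=133+(14)=147
Option D: A[0] 44->35, delta=-9, new_sum=133+(-9)=124 <-- matches target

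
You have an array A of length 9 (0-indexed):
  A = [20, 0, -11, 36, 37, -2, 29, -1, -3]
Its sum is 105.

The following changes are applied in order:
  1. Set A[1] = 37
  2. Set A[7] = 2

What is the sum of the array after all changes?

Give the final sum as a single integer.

Answer: 145

Derivation:
Initial sum: 105
Change 1: A[1] 0 -> 37, delta = 37, sum = 142
Change 2: A[7] -1 -> 2, delta = 3, sum = 145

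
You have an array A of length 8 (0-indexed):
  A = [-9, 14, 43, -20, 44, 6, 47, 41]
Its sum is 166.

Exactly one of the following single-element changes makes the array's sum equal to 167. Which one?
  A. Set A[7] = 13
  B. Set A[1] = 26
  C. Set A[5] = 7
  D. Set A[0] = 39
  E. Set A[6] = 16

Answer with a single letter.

Answer: C

Derivation:
Option A: A[7] 41->13, delta=-28, new_sum=166+(-28)=138
Option B: A[1] 14->26, delta=12, new_sum=166+(12)=178
Option C: A[5] 6->7, delta=1, new_sum=166+(1)=167 <-- matches target
Option D: A[0] -9->39, delta=48, new_sum=166+(48)=214
Option E: A[6] 47->16, delta=-31, new_sum=166+(-31)=135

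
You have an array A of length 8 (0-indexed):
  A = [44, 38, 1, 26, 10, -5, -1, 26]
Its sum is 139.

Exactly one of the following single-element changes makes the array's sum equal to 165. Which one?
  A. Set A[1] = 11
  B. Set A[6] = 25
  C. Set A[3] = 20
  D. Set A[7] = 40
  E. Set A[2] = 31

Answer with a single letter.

Option A: A[1] 38->11, delta=-27, new_sum=139+(-27)=112
Option B: A[6] -1->25, delta=26, new_sum=139+(26)=165 <-- matches target
Option C: A[3] 26->20, delta=-6, new_sum=139+(-6)=133
Option D: A[7] 26->40, delta=14, new_sum=139+(14)=153
Option E: A[2] 1->31, delta=30, new_sum=139+(30)=169

Answer: B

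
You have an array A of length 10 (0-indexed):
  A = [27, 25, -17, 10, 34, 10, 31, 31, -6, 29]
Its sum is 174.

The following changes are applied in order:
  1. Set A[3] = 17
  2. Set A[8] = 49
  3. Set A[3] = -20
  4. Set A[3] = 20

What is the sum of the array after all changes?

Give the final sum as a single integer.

Initial sum: 174
Change 1: A[3] 10 -> 17, delta = 7, sum = 181
Change 2: A[8] -6 -> 49, delta = 55, sum = 236
Change 3: A[3] 17 -> -20, delta = -37, sum = 199
Change 4: A[3] -20 -> 20, delta = 40, sum = 239

Answer: 239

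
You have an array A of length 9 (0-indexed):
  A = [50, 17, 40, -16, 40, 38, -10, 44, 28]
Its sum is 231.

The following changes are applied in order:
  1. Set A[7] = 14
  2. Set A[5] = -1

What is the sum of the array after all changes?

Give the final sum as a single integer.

Answer: 162

Derivation:
Initial sum: 231
Change 1: A[7] 44 -> 14, delta = -30, sum = 201
Change 2: A[5] 38 -> -1, delta = -39, sum = 162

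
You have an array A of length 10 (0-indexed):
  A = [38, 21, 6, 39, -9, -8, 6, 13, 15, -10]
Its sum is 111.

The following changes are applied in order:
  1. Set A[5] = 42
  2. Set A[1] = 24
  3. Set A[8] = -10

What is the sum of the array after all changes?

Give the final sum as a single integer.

Initial sum: 111
Change 1: A[5] -8 -> 42, delta = 50, sum = 161
Change 2: A[1] 21 -> 24, delta = 3, sum = 164
Change 3: A[8] 15 -> -10, delta = -25, sum = 139

Answer: 139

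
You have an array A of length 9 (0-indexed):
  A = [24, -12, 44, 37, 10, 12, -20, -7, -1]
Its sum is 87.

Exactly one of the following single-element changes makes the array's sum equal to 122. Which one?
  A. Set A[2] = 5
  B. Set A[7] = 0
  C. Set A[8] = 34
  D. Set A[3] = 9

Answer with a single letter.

Option A: A[2] 44->5, delta=-39, new_sum=87+(-39)=48
Option B: A[7] -7->0, delta=7, new_sum=87+(7)=94
Option C: A[8] -1->34, delta=35, new_sum=87+(35)=122 <-- matches target
Option D: A[3] 37->9, delta=-28, new_sum=87+(-28)=59

Answer: C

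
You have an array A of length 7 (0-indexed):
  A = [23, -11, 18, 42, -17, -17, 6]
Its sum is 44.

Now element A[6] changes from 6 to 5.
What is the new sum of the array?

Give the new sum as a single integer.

Old value at index 6: 6
New value at index 6: 5
Delta = 5 - 6 = -1
New sum = old_sum + delta = 44 + (-1) = 43

Answer: 43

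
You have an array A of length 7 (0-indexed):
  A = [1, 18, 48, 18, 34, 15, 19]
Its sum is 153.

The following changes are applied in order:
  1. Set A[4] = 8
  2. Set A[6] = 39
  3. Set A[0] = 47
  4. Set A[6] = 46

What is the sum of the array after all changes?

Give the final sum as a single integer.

Answer: 200

Derivation:
Initial sum: 153
Change 1: A[4] 34 -> 8, delta = -26, sum = 127
Change 2: A[6] 19 -> 39, delta = 20, sum = 147
Change 3: A[0] 1 -> 47, delta = 46, sum = 193
Change 4: A[6] 39 -> 46, delta = 7, sum = 200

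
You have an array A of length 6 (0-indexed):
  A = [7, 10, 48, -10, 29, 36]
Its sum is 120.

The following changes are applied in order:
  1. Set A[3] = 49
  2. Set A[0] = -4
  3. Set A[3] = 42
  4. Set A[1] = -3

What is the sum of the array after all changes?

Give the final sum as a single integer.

Initial sum: 120
Change 1: A[3] -10 -> 49, delta = 59, sum = 179
Change 2: A[0] 7 -> -4, delta = -11, sum = 168
Change 3: A[3] 49 -> 42, delta = -7, sum = 161
Change 4: A[1] 10 -> -3, delta = -13, sum = 148

Answer: 148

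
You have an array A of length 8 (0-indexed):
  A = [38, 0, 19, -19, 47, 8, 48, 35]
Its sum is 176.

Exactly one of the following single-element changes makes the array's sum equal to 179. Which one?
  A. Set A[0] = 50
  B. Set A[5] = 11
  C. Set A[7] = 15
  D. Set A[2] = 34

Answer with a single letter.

Option A: A[0] 38->50, delta=12, new_sum=176+(12)=188
Option B: A[5] 8->11, delta=3, new_sum=176+(3)=179 <-- matches target
Option C: A[7] 35->15, delta=-20, new_sum=176+(-20)=156
Option D: A[2] 19->34, delta=15, new_sum=176+(15)=191

Answer: B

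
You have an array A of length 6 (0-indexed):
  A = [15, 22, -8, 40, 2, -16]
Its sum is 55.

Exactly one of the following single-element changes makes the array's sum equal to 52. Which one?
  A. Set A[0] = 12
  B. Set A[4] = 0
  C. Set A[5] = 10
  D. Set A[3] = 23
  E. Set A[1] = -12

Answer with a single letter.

Answer: A

Derivation:
Option A: A[0] 15->12, delta=-3, new_sum=55+(-3)=52 <-- matches target
Option B: A[4] 2->0, delta=-2, new_sum=55+(-2)=53
Option C: A[5] -16->10, delta=26, new_sum=55+(26)=81
Option D: A[3] 40->23, delta=-17, new_sum=55+(-17)=38
Option E: A[1] 22->-12, delta=-34, new_sum=55+(-34)=21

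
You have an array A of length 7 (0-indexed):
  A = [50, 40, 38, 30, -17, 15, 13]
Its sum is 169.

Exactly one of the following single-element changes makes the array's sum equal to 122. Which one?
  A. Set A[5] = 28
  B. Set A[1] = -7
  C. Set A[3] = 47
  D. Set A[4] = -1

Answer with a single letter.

Answer: B

Derivation:
Option A: A[5] 15->28, delta=13, new_sum=169+(13)=182
Option B: A[1] 40->-7, delta=-47, new_sum=169+(-47)=122 <-- matches target
Option C: A[3] 30->47, delta=17, new_sum=169+(17)=186
Option D: A[4] -17->-1, delta=16, new_sum=169+(16)=185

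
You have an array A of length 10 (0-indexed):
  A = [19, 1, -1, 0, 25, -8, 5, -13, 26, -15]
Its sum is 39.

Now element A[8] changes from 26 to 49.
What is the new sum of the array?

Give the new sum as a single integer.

Answer: 62

Derivation:
Old value at index 8: 26
New value at index 8: 49
Delta = 49 - 26 = 23
New sum = old_sum + delta = 39 + (23) = 62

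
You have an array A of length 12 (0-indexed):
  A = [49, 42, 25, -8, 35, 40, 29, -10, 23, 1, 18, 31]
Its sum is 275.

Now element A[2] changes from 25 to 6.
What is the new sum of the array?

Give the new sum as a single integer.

Answer: 256

Derivation:
Old value at index 2: 25
New value at index 2: 6
Delta = 6 - 25 = -19
New sum = old_sum + delta = 275 + (-19) = 256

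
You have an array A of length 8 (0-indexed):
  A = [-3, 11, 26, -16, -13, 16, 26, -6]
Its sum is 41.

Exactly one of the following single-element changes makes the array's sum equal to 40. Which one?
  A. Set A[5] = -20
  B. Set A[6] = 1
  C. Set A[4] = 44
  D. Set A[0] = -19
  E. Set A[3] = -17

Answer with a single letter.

Answer: E

Derivation:
Option A: A[5] 16->-20, delta=-36, new_sum=41+(-36)=5
Option B: A[6] 26->1, delta=-25, new_sum=41+(-25)=16
Option C: A[4] -13->44, delta=57, new_sum=41+(57)=98
Option D: A[0] -3->-19, delta=-16, new_sum=41+(-16)=25
Option E: A[3] -16->-17, delta=-1, new_sum=41+(-1)=40 <-- matches target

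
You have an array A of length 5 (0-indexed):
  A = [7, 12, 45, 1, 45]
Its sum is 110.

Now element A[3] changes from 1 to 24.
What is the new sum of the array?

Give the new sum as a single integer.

Answer: 133

Derivation:
Old value at index 3: 1
New value at index 3: 24
Delta = 24 - 1 = 23
New sum = old_sum + delta = 110 + (23) = 133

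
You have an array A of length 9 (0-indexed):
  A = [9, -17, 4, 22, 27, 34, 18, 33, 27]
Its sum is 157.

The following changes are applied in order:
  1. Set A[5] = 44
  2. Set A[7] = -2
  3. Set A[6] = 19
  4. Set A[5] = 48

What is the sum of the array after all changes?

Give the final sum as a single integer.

Initial sum: 157
Change 1: A[5] 34 -> 44, delta = 10, sum = 167
Change 2: A[7] 33 -> -2, delta = -35, sum = 132
Change 3: A[6] 18 -> 19, delta = 1, sum = 133
Change 4: A[5] 44 -> 48, delta = 4, sum = 137

Answer: 137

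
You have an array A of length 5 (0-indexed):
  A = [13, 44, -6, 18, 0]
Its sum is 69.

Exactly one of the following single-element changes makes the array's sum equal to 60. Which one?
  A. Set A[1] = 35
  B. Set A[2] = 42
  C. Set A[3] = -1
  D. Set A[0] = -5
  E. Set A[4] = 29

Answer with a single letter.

Option A: A[1] 44->35, delta=-9, new_sum=69+(-9)=60 <-- matches target
Option B: A[2] -6->42, delta=48, new_sum=69+(48)=117
Option C: A[3] 18->-1, delta=-19, new_sum=69+(-19)=50
Option D: A[0] 13->-5, delta=-18, new_sum=69+(-18)=51
Option E: A[4] 0->29, delta=29, new_sum=69+(29)=98

Answer: A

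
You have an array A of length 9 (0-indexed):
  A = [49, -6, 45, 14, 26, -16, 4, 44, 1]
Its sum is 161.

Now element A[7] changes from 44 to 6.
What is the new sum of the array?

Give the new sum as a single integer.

Old value at index 7: 44
New value at index 7: 6
Delta = 6 - 44 = -38
New sum = old_sum + delta = 161 + (-38) = 123

Answer: 123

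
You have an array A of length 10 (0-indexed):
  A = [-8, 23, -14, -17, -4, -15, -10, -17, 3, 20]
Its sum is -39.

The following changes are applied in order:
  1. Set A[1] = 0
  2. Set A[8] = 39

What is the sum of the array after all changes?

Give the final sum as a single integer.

Initial sum: -39
Change 1: A[1] 23 -> 0, delta = -23, sum = -62
Change 2: A[8] 3 -> 39, delta = 36, sum = -26

Answer: -26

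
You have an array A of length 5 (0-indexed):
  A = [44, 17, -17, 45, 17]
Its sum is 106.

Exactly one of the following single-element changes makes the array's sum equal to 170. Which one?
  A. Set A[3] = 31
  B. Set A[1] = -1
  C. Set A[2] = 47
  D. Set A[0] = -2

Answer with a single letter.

Option A: A[3] 45->31, delta=-14, new_sum=106+(-14)=92
Option B: A[1] 17->-1, delta=-18, new_sum=106+(-18)=88
Option C: A[2] -17->47, delta=64, new_sum=106+(64)=170 <-- matches target
Option D: A[0] 44->-2, delta=-46, new_sum=106+(-46)=60

Answer: C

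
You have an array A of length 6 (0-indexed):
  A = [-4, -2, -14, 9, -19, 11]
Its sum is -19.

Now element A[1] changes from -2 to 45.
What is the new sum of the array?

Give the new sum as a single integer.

Old value at index 1: -2
New value at index 1: 45
Delta = 45 - -2 = 47
New sum = old_sum + delta = -19 + (47) = 28

Answer: 28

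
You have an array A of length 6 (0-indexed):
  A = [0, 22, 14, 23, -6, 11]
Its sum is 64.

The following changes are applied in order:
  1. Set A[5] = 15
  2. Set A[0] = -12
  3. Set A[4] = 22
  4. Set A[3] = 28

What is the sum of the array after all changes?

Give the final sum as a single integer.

Answer: 89

Derivation:
Initial sum: 64
Change 1: A[5] 11 -> 15, delta = 4, sum = 68
Change 2: A[0] 0 -> -12, delta = -12, sum = 56
Change 3: A[4] -6 -> 22, delta = 28, sum = 84
Change 4: A[3] 23 -> 28, delta = 5, sum = 89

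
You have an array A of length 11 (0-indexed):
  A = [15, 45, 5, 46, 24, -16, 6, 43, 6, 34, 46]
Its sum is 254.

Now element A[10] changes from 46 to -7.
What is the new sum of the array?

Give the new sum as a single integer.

Old value at index 10: 46
New value at index 10: -7
Delta = -7 - 46 = -53
New sum = old_sum + delta = 254 + (-53) = 201

Answer: 201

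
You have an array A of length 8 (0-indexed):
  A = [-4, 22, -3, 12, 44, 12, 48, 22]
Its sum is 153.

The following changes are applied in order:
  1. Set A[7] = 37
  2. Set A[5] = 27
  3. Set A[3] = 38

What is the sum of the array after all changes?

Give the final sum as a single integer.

Initial sum: 153
Change 1: A[7] 22 -> 37, delta = 15, sum = 168
Change 2: A[5] 12 -> 27, delta = 15, sum = 183
Change 3: A[3] 12 -> 38, delta = 26, sum = 209

Answer: 209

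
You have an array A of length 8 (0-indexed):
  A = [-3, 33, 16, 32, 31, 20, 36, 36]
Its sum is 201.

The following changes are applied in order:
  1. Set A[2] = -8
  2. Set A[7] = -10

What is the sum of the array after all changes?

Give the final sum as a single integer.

Answer: 131

Derivation:
Initial sum: 201
Change 1: A[2] 16 -> -8, delta = -24, sum = 177
Change 2: A[7] 36 -> -10, delta = -46, sum = 131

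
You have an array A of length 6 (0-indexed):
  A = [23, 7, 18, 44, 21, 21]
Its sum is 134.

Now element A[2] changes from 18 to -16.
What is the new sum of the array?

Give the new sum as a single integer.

Answer: 100

Derivation:
Old value at index 2: 18
New value at index 2: -16
Delta = -16 - 18 = -34
New sum = old_sum + delta = 134 + (-34) = 100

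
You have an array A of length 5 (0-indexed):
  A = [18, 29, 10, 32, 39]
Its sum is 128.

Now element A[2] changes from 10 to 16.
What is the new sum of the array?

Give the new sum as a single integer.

Old value at index 2: 10
New value at index 2: 16
Delta = 16 - 10 = 6
New sum = old_sum + delta = 128 + (6) = 134

Answer: 134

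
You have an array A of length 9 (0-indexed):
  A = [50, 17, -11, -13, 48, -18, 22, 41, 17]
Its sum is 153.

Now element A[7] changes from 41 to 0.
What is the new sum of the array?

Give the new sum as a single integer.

Answer: 112

Derivation:
Old value at index 7: 41
New value at index 7: 0
Delta = 0 - 41 = -41
New sum = old_sum + delta = 153 + (-41) = 112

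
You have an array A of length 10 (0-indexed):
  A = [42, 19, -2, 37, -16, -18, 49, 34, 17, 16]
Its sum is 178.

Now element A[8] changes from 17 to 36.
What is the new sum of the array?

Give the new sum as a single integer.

Old value at index 8: 17
New value at index 8: 36
Delta = 36 - 17 = 19
New sum = old_sum + delta = 178 + (19) = 197

Answer: 197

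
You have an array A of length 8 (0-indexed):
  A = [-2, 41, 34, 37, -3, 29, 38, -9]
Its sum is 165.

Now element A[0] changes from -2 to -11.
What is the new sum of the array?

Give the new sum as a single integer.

Old value at index 0: -2
New value at index 0: -11
Delta = -11 - -2 = -9
New sum = old_sum + delta = 165 + (-9) = 156

Answer: 156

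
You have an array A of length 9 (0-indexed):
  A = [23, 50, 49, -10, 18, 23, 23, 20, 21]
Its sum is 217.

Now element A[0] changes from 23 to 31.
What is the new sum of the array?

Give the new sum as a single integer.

Answer: 225

Derivation:
Old value at index 0: 23
New value at index 0: 31
Delta = 31 - 23 = 8
New sum = old_sum + delta = 217 + (8) = 225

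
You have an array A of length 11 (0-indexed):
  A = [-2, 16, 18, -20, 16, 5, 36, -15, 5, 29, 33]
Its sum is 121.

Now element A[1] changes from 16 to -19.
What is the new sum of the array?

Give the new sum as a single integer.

Answer: 86

Derivation:
Old value at index 1: 16
New value at index 1: -19
Delta = -19 - 16 = -35
New sum = old_sum + delta = 121 + (-35) = 86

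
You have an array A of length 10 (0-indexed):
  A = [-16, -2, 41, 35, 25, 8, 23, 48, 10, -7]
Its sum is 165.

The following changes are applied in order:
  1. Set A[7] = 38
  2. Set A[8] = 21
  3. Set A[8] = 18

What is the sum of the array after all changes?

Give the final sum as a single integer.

Initial sum: 165
Change 1: A[7] 48 -> 38, delta = -10, sum = 155
Change 2: A[8] 10 -> 21, delta = 11, sum = 166
Change 3: A[8] 21 -> 18, delta = -3, sum = 163

Answer: 163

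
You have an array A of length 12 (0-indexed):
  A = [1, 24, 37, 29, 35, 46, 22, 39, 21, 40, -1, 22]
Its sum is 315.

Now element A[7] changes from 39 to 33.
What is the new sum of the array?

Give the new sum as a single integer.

Answer: 309

Derivation:
Old value at index 7: 39
New value at index 7: 33
Delta = 33 - 39 = -6
New sum = old_sum + delta = 315 + (-6) = 309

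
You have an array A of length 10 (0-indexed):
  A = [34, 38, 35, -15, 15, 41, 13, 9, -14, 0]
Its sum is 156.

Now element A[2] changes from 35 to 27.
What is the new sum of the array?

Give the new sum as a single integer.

Old value at index 2: 35
New value at index 2: 27
Delta = 27 - 35 = -8
New sum = old_sum + delta = 156 + (-8) = 148

Answer: 148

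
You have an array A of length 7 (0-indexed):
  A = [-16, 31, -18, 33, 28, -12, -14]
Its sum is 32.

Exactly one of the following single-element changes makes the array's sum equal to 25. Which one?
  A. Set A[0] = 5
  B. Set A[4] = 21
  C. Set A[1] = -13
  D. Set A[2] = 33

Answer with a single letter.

Answer: B

Derivation:
Option A: A[0] -16->5, delta=21, new_sum=32+(21)=53
Option B: A[4] 28->21, delta=-7, new_sum=32+(-7)=25 <-- matches target
Option C: A[1] 31->-13, delta=-44, new_sum=32+(-44)=-12
Option D: A[2] -18->33, delta=51, new_sum=32+(51)=83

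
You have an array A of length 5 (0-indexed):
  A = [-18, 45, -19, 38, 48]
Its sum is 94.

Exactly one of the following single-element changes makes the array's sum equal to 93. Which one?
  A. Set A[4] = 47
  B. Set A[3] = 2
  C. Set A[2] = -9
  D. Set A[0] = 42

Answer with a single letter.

Option A: A[4] 48->47, delta=-1, new_sum=94+(-1)=93 <-- matches target
Option B: A[3] 38->2, delta=-36, new_sum=94+(-36)=58
Option C: A[2] -19->-9, delta=10, new_sum=94+(10)=104
Option D: A[0] -18->42, delta=60, new_sum=94+(60)=154

Answer: A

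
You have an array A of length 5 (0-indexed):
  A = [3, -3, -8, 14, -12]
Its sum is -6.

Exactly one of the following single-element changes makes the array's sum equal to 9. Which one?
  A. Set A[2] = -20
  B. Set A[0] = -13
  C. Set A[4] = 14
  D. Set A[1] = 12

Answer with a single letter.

Answer: D

Derivation:
Option A: A[2] -8->-20, delta=-12, new_sum=-6+(-12)=-18
Option B: A[0] 3->-13, delta=-16, new_sum=-6+(-16)=-22
Option C: A[4] -12->14, delta=26, new_sum=-6+(26)=20
Option D: A[1] -3->12, delta=15, new_sum=-6+(15)=9 <-- matches target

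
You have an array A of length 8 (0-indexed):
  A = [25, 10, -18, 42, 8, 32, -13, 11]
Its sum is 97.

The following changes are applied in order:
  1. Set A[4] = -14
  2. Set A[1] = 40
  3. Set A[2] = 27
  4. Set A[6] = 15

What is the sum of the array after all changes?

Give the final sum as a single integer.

Initial sum: 97
Change 1: A[4] 8 -> -14, delta = -22, sum = 75
Change 2: A[1] 10 -> 40, delta = 30, sum = 105
Change 3: A[2] -18 -> 27, delta = 45, sum = 150
Change 4: A[6] -13 -> 15, delta = 28, sum = 178

Answer: 178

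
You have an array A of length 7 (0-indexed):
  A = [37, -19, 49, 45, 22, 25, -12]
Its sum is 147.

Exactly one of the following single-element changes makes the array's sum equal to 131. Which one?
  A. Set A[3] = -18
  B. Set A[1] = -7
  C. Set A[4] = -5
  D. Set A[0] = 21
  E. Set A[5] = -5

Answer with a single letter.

Option A: A[3] 45->-18, delta=-63, new_sum=147+(-63)=84
Option B: A[1] -19->-7, delta=12, new_sum=147+(12)=159
Option C: A[4] 22->-5, delta=-27, new_sum=147+(-27)=120
Option D: A[0] 37->21, delta=-16, new_sum=147+(-16)=131 <-- matches target
Option E: A[5] 25->-5, delta=-30, new_sum=147+(-30)=117

Answer: D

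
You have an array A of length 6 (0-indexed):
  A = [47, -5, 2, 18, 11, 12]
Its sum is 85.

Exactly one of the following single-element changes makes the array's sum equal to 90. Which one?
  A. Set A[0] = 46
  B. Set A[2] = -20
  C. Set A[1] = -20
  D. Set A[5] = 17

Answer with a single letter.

Answer: D

Derivation:
Option A: A[0] 47->46, delta=-1, new_sum=85+(-1)=84
Option B: A[2] 2->-20, delta=-22, new_sum=85+(-22)=63
Option C: A[1] -5->-20, delta=-15, new_sum=85+(-15)=70
Option D: A[5] 12->17, delta=5, new_sum=85+(5)=90 <-- matches target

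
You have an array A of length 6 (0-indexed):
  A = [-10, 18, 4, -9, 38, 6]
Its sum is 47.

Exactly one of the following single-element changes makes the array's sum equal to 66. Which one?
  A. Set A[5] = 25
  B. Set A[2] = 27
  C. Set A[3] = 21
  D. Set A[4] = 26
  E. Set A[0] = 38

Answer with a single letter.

Answer: A

Derivation:
Option A: A[5] 6->25, delta=19, new_sum=47+(19)=66 <-- matches target
Option B: A[2] 4->27, delta=23, new_sum=47+(23)=70
Option C: A[3] -9->21, delta=30, new_sum=47+(30)=77
Option D: A[4] 38->26, delta=-12, new_sum=47+(-12)=35
Option E: A[0] -10->38, delta=48, new_sum=47+(48)=95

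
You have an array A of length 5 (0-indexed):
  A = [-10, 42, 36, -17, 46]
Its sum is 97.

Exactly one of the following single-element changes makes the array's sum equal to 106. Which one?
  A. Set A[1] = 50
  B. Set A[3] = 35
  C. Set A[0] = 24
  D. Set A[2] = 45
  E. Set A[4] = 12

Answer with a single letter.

Option A: A[1] 42->50, delta=8, new_sum=97+(8)=105
Option B: A[3] -17->35, delta=52, new_sum=97+(52)=149
Option C: A[0] -10->24, delta=34, new_sum=97+(34)=131
Option D: A[2] 36->45, delta=9, new_sum=97+(9)=106 <-- matches target
Option E: A[4] 46->12, delta=-34, new_sum=97+(-34)=63

Answer: D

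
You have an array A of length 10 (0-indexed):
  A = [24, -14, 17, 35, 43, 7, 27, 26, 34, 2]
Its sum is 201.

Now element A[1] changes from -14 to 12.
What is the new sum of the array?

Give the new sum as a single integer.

Old value at index 1: -14
New value at index 1: 12
Delta = 12 - -14 = 26
New sum = old_sum + delta = 201 + (26) = 227

Answer: 227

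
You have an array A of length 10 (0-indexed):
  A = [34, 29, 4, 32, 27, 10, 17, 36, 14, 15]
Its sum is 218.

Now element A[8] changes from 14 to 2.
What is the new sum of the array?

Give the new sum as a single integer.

Old value at index 8: 14
New value at index 8: 2
Delta = 2 - 14 = -12
New sum = old_sum + delta = 218 + (-12) = 206

Answer: 206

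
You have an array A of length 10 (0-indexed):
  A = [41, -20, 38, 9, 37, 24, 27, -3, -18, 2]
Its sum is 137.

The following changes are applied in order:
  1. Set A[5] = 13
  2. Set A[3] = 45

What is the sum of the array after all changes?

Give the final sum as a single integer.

Initial sum: 137
Change 1: A[5] 24 -> 13, delta = -11, sum = 126
Change 2: A[3] 9 -> 45, delta = 36, sum = 162

Answer: 162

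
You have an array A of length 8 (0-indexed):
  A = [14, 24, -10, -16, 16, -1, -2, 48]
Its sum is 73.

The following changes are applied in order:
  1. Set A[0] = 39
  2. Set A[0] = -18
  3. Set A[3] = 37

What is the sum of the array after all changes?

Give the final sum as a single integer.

Initial sum: 73
Change 1: A[0] 14 -> 39, delta = 25, sum = 98
Change 2: A[0] 39 -> -18, delta = -57, sum = 41
Change 3: A[3] -16 -> 37, delta = 53, sum = 94

Answer: 94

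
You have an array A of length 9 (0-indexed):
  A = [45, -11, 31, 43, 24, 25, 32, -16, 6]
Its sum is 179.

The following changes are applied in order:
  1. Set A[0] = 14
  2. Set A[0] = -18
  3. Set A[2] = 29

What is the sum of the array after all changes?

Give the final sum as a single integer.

Answer: 114

Derivation:
Initial sum: 179
Change 1: A[0] 45 -> 14, delta = -31, sum = 148
Change 2: A[0] 14 -> -18, delta = -32, sum = 116
Change 3: A[2] 31 -> 29, delta = -2, sum = 114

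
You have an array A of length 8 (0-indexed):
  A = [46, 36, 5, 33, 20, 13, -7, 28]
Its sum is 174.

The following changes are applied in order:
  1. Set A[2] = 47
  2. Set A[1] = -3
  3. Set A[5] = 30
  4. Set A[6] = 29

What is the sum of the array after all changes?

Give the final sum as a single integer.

Initial sum: 174
Change 1: A[2] 5 -> 47, delta = 42, sum = 216
Change 2: A[1] 36 -> -3, delta = -39, sum = 177
Change 3: A[5] 13 -> 30, delta = 17, sum = 194
Change 4: A[6] -7 -> 29, delta = 36, sum = 230

Answer: 230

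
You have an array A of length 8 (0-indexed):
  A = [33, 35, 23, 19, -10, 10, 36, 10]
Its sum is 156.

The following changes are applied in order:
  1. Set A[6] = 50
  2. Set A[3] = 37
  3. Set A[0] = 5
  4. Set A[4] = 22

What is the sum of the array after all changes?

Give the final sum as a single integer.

Initial sum: 156
Change 1: A[6] 36 -> 50, delta = 14, sum = 170
Change 2: A[3] 19 -> 37, delta = 18, sum = 188
Change 3: A[0] 33 -> 5, delta = -28, sum = 160
Change 4: A[4] -10 -> 22, delta = 32, sum = 192

Answer: 192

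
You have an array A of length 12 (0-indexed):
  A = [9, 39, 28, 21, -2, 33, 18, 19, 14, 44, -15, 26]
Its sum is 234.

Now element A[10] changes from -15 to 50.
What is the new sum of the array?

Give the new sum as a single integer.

Answer: 299

Derivation:
Old value at index 10: -15
New value at index 10: 50
Delta = 50 - -15 = 65
New sum = old_sum + delta = 234 + (65) = 299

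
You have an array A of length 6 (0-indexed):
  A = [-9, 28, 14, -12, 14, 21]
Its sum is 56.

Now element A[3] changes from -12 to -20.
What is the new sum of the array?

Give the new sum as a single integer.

Old value at index 3: -12
New value at index 3: -20
Delta = -20 - -12 = -8
New sum = old_sum + delta = 56 + (-8) = 48

Answer: 48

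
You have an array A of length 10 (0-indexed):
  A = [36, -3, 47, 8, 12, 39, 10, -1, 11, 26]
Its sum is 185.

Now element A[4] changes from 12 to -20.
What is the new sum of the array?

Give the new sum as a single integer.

Old value at index 4: 12
New value at index 4: -20
Delta = -20 - 12 = -32
New sum = old_sum + delta = 185 + (-32) = 153

Answer: 153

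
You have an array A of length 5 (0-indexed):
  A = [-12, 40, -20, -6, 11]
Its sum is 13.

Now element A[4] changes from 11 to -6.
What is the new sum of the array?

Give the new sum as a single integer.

Old value at index 4: 11
New value at index 4: -6
Delta = -6 - 11 = -17
New sum = old_sum + delta = 13 + (-17) = -4

Answer: -4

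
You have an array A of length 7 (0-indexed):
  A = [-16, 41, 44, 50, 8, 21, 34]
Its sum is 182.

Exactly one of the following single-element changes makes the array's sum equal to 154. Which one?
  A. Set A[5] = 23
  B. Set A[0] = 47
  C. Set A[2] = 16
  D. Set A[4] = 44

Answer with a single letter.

Answer: C

Derivation:
Option A: A[5] 21->23, delta=2, new_sum=182+(2)=184
Option B: A[0] -16->47, delta=63, new_sum=182+(63)=245
Option C: A[2] 44->16, delta=-28, new_sum=182+(-28)=154 <-- matches target
Option D: A[4] 8->44, delta=36, new_sum=182+(36)=218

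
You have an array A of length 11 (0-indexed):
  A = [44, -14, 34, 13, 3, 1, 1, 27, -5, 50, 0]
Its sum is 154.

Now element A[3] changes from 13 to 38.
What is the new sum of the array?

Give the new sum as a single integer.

Answer: 179

Derivation:
Old value at index 3: 13
New value at index 3: 38
Delta = 38 - 13 = 25
New sum = old_sum + delta = 154 + (25) = 179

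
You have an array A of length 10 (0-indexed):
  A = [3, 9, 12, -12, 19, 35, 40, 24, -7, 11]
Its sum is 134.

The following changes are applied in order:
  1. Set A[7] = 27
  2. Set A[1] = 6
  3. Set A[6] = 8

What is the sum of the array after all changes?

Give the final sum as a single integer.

Initial sum: 134
Change 1: A[7] 24 -> 27, delta = 3, sum = 137
Change 2: A[1] 9 -> 6, delta = -3, sum = 134
Change 3: A[6] 40 -> 8, delta = -32, sum = 102

Answer: 102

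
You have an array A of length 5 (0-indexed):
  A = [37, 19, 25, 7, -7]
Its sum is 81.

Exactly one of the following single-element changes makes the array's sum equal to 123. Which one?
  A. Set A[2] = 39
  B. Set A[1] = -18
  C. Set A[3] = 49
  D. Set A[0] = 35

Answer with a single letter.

Answer: C

Derivation:
Option A: A[2] 25->39, delta=14, new_sum=81+(14)=95
Option B: A[1] 19->-18, delta=-37, new_sum=81+(-37)=44
Option C: A[3] 7->49, delta=42, new_sum=81+(42)=123 <-- matches target
Option D: A[0] 37->35, delta=-2, new_sum=81+(-2)=79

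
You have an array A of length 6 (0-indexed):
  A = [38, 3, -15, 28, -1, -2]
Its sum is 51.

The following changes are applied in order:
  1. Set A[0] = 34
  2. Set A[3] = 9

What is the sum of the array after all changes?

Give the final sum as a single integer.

Initial sum: 51
Change 1: A[0] 38 -> 34, delta = -4, sum = 47
Change 2: A[3] 28 -> 9, delta = -19, sum = 28

Answer: 28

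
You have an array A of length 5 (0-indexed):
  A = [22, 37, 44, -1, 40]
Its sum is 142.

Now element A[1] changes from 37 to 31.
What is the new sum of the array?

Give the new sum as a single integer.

Answer: 136

Derivation:
Old value at index 1: 37
New value at index 1: 31
Delta = 31 - 37 = -6
New sum = old_sum + delta = 142 + (-6) = 136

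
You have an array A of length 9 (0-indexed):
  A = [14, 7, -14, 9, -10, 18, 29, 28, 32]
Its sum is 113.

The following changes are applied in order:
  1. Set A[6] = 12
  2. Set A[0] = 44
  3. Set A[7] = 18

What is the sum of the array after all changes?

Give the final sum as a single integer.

Answer: 116

Derivation:
Initial sum: 113
Change 1: A[6] 29 -> 12, delta = -17, sum = 96
Change 2: A[0] 14 -> 44, delta = 30, sum = 126
Change 3: A[7] 28 -> 18, delta = -10, sum = 116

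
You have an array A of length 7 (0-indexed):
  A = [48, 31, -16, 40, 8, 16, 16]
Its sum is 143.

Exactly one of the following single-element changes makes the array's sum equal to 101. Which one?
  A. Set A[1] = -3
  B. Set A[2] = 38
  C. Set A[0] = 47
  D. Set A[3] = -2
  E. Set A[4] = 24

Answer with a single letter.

Answer: D

Derivation:
Option A: A[1] 31->-3, delta=-34, new_sum=143+(-34)=109
Option B: A[2] -16->38, delta=54, new_sum=143+(54)=197
Option C: A[0] 48->47, delta=-1, new_sum=143+(-1)=142
Option D: A[3] 40->-2, delta=-42, new_sum=143+(-42)=101 <-- matches target
Option E: A[4] 8->24, delta=16, new_sum=143+(16)=159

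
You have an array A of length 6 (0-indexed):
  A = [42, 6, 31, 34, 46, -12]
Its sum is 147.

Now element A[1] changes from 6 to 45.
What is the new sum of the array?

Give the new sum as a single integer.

Old value at index 1: 6
New value at index 1: 45
Delta = 45 - 6 = 39
New sum = old_sum + delta = 147 + (39) = 186

Answer: 186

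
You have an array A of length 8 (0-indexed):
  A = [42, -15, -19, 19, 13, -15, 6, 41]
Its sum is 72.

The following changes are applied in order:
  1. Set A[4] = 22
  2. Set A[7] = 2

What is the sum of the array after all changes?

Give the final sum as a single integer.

Initial sum: 72
Change 1: A[4] 13 -> 22, delta = 9, sum = 81
Change 2: A[7] 41 -> 2, delta = -39, sum = 42

Answer: 42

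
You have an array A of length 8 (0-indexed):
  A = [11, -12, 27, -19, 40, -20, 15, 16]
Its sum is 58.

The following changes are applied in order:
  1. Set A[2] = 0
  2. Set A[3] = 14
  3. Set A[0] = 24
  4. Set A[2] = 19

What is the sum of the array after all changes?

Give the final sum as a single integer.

Initial sum: 58
Change 1: A[2] 27 -> 0, delta = -27, sum = 31
Change 2: A[3] -19 -> 14, delta = 33, sum = 64
Change 3: A[0] 11 -> 24, delta = 13, sum = 77
Change 4: A[2] 0 -> 19, delta = 19, sum = 96

Answer: 96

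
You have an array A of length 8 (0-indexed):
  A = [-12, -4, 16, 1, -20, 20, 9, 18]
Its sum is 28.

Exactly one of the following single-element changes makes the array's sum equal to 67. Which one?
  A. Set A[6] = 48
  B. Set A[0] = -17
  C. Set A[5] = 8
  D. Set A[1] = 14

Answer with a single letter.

Option A: A[6] 9->48, delta=39, new_sum=28+(39)=67 <-- matches target
Option B: A[0] -12->-17, delta=-5, new_sum=28+(-5)=23
Option C: A[5] 20->8, delta=-12, new_sum=28+(-12)=16
Option D: A[1] -4->14, delta=18, new_sum=28+(18)=46

Answer: A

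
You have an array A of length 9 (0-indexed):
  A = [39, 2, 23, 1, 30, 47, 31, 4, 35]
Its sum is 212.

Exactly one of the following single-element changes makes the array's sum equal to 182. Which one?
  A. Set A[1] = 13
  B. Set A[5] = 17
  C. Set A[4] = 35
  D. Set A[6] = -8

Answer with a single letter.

Answer: B

Derivation:
Option A: A[1] 2->13, delta=11, new_sum=212+(11)=223
Option B: A[5] 47->17, delta=-30, new_sum=212+(-30)=182 <-- matches target
Option C: A[4] 30->35, delta=5, new_sum=212+(5)=217
Option D: A[6] 31->-8, delta=-39, new_sum=212+(-39)=173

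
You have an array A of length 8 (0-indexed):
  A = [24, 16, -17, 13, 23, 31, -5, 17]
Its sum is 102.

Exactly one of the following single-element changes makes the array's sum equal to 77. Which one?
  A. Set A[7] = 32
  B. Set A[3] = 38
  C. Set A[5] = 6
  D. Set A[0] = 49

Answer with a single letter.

Answer: C

Derivation:
Option A: A[7] 17->32, delta=15, new_sum=102+(15)=117
Option B: A[3] 13->38, delta=25, new_sum=102+(25)=127
Option C: A[5] 31->6, delta=-25, new_sum=102+(-25)=77 <-- matches target
Option D: A[0] 24->49, delta=25, new_sum=102+(25)=127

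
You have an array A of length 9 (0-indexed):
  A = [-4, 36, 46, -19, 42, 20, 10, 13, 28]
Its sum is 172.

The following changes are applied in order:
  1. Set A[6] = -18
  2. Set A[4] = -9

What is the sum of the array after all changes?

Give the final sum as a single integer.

Initial sum: 172
Change 1: A[6] 10 -> -18, delta = -28, sum = 144
Change 2: A[4] 42 -> -9, delta = -51, sum = 93

Answer: 93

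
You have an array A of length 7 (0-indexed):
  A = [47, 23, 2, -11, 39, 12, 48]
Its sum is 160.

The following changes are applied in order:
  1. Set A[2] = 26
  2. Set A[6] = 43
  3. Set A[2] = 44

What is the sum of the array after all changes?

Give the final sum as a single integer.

Answer: 197

Derivation:
Initial sum: 160
Change 1: A[2] 2 -> 26, delta = 24, sum = 184
Change 2: A[6] 48 -> 43, delta = -5, sum = 179
Change 3: A[2] 26 -> 44, delta = 18, sum = 197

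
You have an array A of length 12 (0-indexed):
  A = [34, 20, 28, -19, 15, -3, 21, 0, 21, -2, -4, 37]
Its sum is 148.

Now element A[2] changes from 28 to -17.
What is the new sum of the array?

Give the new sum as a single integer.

Old value at index 2: 28
New value at index 2: -17
Delta = -17 - 28 = -45
New sum = old_sum + delta = 148 + (-45) = 103

Answer: 103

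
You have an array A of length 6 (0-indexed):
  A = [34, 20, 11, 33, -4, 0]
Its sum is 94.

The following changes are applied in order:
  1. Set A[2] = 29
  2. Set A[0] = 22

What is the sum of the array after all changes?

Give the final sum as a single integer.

Initial sum: 94
Change 1: A[2] 11 -> 29, delta = 18, sum = 112
Change 2: A[0] 34 -> 22, delta = -12, sum = 100

Answer: 100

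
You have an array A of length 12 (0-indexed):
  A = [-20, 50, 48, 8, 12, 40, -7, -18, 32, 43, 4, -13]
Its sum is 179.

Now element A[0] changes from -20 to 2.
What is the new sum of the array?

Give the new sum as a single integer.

Answer: 201

Derivation:
Old value at index 0: -20
New value at index 0: 2
Delta = 2 - -20 = 22
New sum = old_sum + delta = 179 + (22) = 201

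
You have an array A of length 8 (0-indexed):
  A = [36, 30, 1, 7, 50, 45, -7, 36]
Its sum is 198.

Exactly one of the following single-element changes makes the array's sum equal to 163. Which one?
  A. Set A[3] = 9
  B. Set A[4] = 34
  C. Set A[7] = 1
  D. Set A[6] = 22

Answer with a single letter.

Answer: C

Derivation:
Option A: A[3] 7->9, delta=2, new_sum=198+(2)=200
Option B: A[4] 50->34, delta=-16, new_sum=198+(-16)=182
Option C: A[7] 36->1, delta=-35, new_sum=198+(-35)=163 <-- matches target
Option D: A[6] -7->22, delta=29, new_sum=198+(29)=227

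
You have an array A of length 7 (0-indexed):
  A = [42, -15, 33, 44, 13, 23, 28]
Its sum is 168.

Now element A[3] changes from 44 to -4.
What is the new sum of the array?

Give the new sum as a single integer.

Old value at index 3: 44
New value at index 3: -4
Delta = -4 - 44 = -48
New sum = old_sum + delta = 168 + (-48) = 120

Answer: 120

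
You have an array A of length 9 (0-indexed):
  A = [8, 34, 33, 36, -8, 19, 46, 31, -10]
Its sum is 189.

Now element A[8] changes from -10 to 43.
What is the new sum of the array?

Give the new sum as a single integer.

Answer: 242

Derivation:
Old value at index 8: -10
New value at index 8: 43
Delta = 43 - -10 = 53
New sum = old_sum + delta = 189 + (53) = 242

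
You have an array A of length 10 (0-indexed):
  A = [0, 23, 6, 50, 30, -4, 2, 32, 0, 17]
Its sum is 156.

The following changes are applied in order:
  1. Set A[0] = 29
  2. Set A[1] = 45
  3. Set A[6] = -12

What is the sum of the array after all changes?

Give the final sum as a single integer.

Answer: 193

Derivation:
Initial sum: 156
Change 1: A[0] 0 -> 29, delta = 29, sum = 185
Change 2: A[1] 23 -> 45, delta = 22, sum = 207
Change 3: A[6] 2 -> -12, delta = -14, sum = 193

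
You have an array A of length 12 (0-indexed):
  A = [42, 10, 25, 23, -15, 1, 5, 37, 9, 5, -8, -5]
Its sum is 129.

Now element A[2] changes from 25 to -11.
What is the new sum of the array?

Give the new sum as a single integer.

Old value at index 2: 25
New value at index 2: -11
Delta = -11 - 25 = -36
New sum = old_sum + delta = 129 + (-36) = 93

Answer: 93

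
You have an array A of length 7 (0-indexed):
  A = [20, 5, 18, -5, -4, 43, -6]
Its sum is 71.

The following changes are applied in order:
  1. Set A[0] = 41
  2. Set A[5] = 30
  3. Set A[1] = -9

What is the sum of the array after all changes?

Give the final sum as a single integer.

Initial sum: 71
Change 1: A[0] 20 -> 41, delta = 21, sum = 92
Change 2: A[5] 43 -> 30, delta = -13, sum = 79
Change 3: A[1] 5 -> -9, delta = -14, sum = 65

Answer: 65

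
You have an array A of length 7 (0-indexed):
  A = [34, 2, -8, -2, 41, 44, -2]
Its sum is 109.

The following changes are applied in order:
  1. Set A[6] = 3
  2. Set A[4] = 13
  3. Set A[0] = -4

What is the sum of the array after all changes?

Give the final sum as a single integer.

Answer: 48

Derivation:
Initial sum: 109
Change 1: A[6] -2 -> 3, delta = 5, sum = 114
Change 2: A[4] 41 -> 13, delta = -28, sum = 86
Change 3: A[0] 34 -> -4, delta = -38, sum = 48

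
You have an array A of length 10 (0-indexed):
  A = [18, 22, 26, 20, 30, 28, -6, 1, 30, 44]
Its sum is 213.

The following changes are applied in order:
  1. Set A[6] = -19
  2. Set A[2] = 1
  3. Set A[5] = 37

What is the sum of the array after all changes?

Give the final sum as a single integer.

Initial sum: 213
Change 1: A[6] -6 -> -19, delta = -13, sum = 200
Change 2: A[2] 26 -> 1, delta = -25, sum = 175
Change 3: A[5] 28 -> 37, delta = 9, sum = 184

Answer: 184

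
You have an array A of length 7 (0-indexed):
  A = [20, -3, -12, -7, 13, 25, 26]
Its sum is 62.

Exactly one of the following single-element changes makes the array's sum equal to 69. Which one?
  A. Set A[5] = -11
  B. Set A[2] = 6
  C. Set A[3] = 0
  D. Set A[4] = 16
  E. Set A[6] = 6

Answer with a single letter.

Answer: C

Derivation:
Option A: A[5] 25->-11, delta=-36, new_sum=62+(-36)=26
Option B: A[2] -12->6, delta=18, new_sum=62+(18)=80
Option C: A[3] -7->0, delta=7, new_sum=62+(7)=69 <-- matches target
Option D: A[4] 13->16, delta=3, new_sum=62+(3)=65
Option E: A[6] 26->6, delta=-20, new_sum=62+(-20)=42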